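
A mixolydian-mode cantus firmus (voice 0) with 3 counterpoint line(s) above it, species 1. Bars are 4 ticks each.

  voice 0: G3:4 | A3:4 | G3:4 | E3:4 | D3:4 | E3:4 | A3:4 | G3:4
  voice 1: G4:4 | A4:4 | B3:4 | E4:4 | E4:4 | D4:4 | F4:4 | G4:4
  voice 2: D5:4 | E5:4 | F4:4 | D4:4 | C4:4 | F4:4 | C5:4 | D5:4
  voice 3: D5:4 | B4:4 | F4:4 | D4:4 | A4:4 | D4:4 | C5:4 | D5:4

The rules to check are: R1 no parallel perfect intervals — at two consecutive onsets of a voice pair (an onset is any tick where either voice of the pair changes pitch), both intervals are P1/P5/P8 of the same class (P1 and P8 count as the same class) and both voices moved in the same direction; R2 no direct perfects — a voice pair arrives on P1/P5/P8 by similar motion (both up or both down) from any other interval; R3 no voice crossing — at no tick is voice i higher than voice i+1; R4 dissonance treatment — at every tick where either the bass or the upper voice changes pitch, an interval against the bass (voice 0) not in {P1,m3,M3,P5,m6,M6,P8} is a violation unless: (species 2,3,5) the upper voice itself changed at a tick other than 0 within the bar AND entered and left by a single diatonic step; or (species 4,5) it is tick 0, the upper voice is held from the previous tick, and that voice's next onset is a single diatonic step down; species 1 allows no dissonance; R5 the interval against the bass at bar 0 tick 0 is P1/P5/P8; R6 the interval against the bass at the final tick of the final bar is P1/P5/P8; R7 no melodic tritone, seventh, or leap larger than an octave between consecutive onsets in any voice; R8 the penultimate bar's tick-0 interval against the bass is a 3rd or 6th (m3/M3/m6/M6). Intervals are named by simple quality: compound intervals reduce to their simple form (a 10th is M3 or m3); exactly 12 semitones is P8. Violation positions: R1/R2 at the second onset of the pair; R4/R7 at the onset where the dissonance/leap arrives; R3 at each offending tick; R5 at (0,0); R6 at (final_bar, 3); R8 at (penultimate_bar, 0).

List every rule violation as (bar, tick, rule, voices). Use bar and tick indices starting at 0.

bar 0: v0=G3 v1=G4 v2=D5 v3=D5 downbeat P5
bar 1: v0=A3 v1=A4 v2=E5 v3=B4 downbeat M2
bar 2: v0=G3 v1=B3 v2=F4 v3=F4 downbeat m7
bar 3: v0=E3 v1=E4 v2=D4 v3=D4 downbeat m7
bar 4: v0=D3 v1=E4 v2=C4 v3=A4 downbeat P5
bar 5: v0=E3 v1=D4 v2=F4 v3=D4 downbeat m7
bar 6: v0=A3 v1=F4 v2=C5 v3=C5 downbeat m3
bar 7: v0=G3 v1=G4 v2=D5 v3=D5 downbeat P5
  -> R1 @ bar 1 tick 0 v(0, 1): G3/G4 P8 -> A3/A4 P8 similar
  -> R1 @ bar 1 tick 0 v(0, 2): G3/D5 P5 -> A3/E5 P5 similar
  -> R1 @ bar 1 tick 0 v(1, 2): G4/D5 P5 -> A4/E5 P5 similar
  -> R3 @ bar 1 tick 0 v(2, 3): E5 above B4
  -> R4 @ bar 1 tick 0 v(0, 3): A3/B4 M2 untreated
  -> R3 @ bar 1 tick 1 v(2, 3): E5 above B4
  -> R3 @ bar 1 tick 2 v(2, 3): E5 above B4
  -> R3 @ bar 1 tick 3 v(2, 3): E5 above B4
  -> R2 @ bar 2 tick 0 v(2, 3): E5/B4 P4 -> F4/F4 P1 similar
  -> R4 @ bar 2 tick 0 v(0, 2): G3/F4 m7 untreated
  -> R4 @ bar 2 tick 0 v(0, 3): G3/F4 m7 untreated
  -> R7 @ bar 2 tick 0 v(1,): A4->B3 leap 10st
  -> R7 @ bar 2 tick 0 v(2,): E5->F4 leap 11st
  -> R7 @ bar 2 tick 0 v(3,): B4->F4 leap 6st
  -> R1 @ bar 3 tick 0 v(2, 3): F4/F4 P1 -> D4/D4 P1 similar
  -> R3 @ bar 3 tick 0 v(1, 2): E4 above D4
  -> R4 @ bar 3 tick 0 v(0, 2): E3/D4 m7 untreated
  -> R4 @ bar 3 tick 0 v(0, 3): E3/D4 m7 untreated
  -> R3 @ bar 3 tick 1 v(1, 2): E4 above D4
  -> R3 @ bar 3 tick 2 v(1, 2): E4 above D4
  -> R3 @ bar 3 tick 3 v(1, 2): E4 above D4
  -> R3 @ bar 4 tick 0 v(1, 2): E4 above C4
  -> R4 @ bar 4 tick 0 v(0, 1): D3/E4 M2 untreated
  -> R4 @ bar 4 tick 0 v(0, 2): D3/C4 m7 untreated
  -> R3 @ bar 4 tick 1 v(1, 2): E4 above C4
  -> R3 @ bar 4 tick 2 v(1, 2): E4 above C4
  -> R3 @ bar 4 tick 3 v(1, 2): E4 above C4
  -> R2 @ bar 5 tick 0 v(1, 3): E4/A4 P4 -> D4/D4 P1 similar
  -> R3 @ bar 5 tick 0 v(2, 3): F4 above D4
  -> R4 @ bar 5 tick 0 v(0, 1): E3/D4 m7 untreated
  -> R4 @ bar 5 tick 0 v(0, 2): E3/F4 m2 untreated
  -> R4 @ bar 5 tick 0 v(0, 3): E3/D4 m7 untreated
  -> R3 @ bar 5 tick 1 v(2, 3): F4 above D4
  -> R3 @ bar 5 tick 2 v(2, 3): F4 above D4
  -> R3 @ bar 5 tick 3 v(2, 3): F4 above D4
  -> R2 @ bar 6 tick 0 v(1, 2): D4/F4 m3 -> F4/C5 P5 similar
  -> R2 @ bar 6 tick 0 v(1, 3): D4/D4 P1 -> F4/C5 P5 similar
  -> R2 @ bar 6 tick 0 v(2, 3): F4/D4 m3 -> C5/C5 P1 similar
  -> R7 @ bar 6 tick 0 v(3,): D4->C5 leap 10st
  -> R1 @ bar 7 tick 0 v(1, 2): F4/C5 P5 -> G4/D5 P5 similar
  -> R1 @ bar 7 tick 0 v(1, 3): F4/C5 P5 -> G4/D5 P5 similar
  -> R1 @ bar 7 tick 0 v(2, 3): C5/C5 P1 -> D5/D5 P1 similar

(1, 0, R1, (0, 1))
(1, 0, R1, (0, 2))
(1, 0, R1, (1, 2))
(1, 0, R3, (2, 3))
(1, 0, R4, (0, 3))
(1, 1, R3, (2, 3))
(1, 2, R3, (2, 3))
(1, 3, R3, (2, 3))
(2, 0, R2, (2, 3))
(2, 0, R4, (0, 2))
(2, 0, R4, (0, 3))
(2, 0, R7, (1,))
(2, 0, R7, (2,))
(2, 0, R7, (3,))
(3, 0, R1, (2, 3))
(3, 0, R3, (1, 2))
(3, 0, R4, (0, 2))
(3, 0, R4, (0, 3))
(3, 1, R3, (1, 2))
(3, 2, R3, (1, 2))
(3, 3, R3, (1, 2))
(4, 0, R3, (1, 2))
(4, 0, R4, (0, 1))
(4, 0, R4, (0, 2))
(4, 1, R3, (1, 2))
(4, 2, R3, (1, 2))
(4, 3, R3, (1, 2))
(5, 0, R2, (1, 3))
(5, 0, R3, (2, 3))
(5, 0, R4, (0, 1))
(5, 0, R4, (0, 2))
(5, 0, R4, (0, 3))
(5, 1, R3, (2, 3))
(5, 2, R3, (2, 3))
(5, 3, R3, (2, 3))
(6, 0, R2, (1, 2))
(6, 0, R2, (1, 3))
(6, 0, R2, (2, 3))
(6, 0, R7, (3,))
(7, 0, R1, (1, 2))
(7, 0, R1, (1, 3))
(7, 0, R1, (2, 3))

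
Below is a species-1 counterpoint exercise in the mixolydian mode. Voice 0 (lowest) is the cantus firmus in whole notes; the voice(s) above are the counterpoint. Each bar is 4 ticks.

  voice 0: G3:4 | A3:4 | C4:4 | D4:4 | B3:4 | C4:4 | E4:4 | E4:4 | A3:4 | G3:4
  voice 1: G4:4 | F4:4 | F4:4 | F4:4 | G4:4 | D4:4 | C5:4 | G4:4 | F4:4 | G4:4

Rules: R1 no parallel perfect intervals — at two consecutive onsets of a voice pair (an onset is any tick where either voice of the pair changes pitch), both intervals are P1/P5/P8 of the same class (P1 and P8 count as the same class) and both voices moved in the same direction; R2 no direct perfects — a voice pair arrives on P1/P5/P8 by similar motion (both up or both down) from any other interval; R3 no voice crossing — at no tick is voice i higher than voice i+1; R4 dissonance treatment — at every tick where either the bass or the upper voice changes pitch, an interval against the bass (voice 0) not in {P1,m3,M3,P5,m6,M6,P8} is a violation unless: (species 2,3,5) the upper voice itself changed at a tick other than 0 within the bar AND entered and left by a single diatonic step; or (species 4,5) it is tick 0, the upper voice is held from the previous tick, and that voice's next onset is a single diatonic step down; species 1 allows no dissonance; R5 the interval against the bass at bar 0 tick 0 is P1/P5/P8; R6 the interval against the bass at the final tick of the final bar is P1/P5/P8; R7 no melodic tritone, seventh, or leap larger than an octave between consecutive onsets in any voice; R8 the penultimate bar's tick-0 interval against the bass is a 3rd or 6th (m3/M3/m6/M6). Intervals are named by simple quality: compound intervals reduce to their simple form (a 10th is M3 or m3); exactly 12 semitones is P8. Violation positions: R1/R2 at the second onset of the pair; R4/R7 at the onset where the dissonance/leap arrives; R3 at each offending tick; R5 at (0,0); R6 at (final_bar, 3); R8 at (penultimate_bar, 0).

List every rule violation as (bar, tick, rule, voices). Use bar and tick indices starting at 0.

bar 0: v0=G3 v1=G4 downbeat P8
bar 1: v0=A3 v1=F4 downbeat m6
bar 2: v0=C4 v1=F4 downbeat P4
bar 3: v0=D4 v1=F4 downbeat m3
bar 4: v0=B3 v1=G4 downbeat m6
bar 5: v0=C4 v1=D4 downbeat M2
bar 6: v0=E4 v1=C5 downbeat m6
bar 7: v0=E4 v1=G4 downbeat m3
bar 8: v0=A3 v1=F4 downbeat m6
bar 9: v0=G3 v1=G4 downbeat P8
  -> R4 @ bar 2 tick 0 v(0, 1): C4/F4 P4 untreated
  -> R4 @ bar 5 tick 0 v(0, 1): C4/D4 M2 untreated
  -> R7 @ bar 6 tick 0 v(1,): D4->C5 leap 10st

(2, 0, R4, (0, 1))
(5, 0, R4, (0, 1))
(6, 0, R7, (1,))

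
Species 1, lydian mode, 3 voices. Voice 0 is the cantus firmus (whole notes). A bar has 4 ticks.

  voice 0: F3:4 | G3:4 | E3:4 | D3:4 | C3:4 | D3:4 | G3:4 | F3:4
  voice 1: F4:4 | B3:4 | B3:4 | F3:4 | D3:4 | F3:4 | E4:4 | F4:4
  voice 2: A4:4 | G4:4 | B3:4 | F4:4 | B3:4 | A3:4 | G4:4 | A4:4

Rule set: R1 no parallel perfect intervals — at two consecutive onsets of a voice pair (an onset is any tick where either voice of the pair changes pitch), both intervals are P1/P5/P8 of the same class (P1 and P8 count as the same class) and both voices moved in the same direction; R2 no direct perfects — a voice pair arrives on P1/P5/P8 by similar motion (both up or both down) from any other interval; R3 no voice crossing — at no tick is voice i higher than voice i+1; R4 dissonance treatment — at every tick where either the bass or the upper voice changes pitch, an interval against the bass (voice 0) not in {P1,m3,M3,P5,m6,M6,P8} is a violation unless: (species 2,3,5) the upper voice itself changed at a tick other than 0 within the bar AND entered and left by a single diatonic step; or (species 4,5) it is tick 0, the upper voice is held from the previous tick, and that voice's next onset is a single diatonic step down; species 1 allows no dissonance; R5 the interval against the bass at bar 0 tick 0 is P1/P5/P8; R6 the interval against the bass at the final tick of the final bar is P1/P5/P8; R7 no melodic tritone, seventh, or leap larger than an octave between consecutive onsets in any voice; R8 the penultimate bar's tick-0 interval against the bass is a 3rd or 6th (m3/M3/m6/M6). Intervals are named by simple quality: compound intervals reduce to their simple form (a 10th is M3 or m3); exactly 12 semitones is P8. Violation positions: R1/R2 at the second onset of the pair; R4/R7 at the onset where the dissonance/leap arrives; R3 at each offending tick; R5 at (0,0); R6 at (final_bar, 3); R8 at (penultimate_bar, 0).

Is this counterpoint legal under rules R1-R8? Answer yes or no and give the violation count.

No (13 violations)

bar 0: v0=F3 v1=F4 v2=A4 (M3)
bar 1: v0=G3 v1=B3 v2=G4 (P8)
bar 2: v0=E3 v1=B3 v2=B3 (P5)
bar 3: v0=D3 v1=F3 v2=F4 (m3)
bar 4: v0=C3 v1=D3 v2=B3 (M7)
bar 5: v0=D3 v1=F3 v2=A3 (P5)
bar 6: v0=G3 v1=E4 v2=G4 (P8)
bar 7: v0=F3 v1=F4 v2=A4 (M3)
  R5 @ bar0.0: opens on M3
  R7 @ bar1.0: F4->B3 leap 6st
  R2 @ bar2.0: G3/G4 P8 -> E3/B3 P5 similar
  R7 @ bar3.0: B3->F3 leap 6st
  R7 @ bar3.0: B3->F4 leap 6st
  R4 @ bar4.0: C3/D3 M2 untreated
  R4 @ bar4.0: C3/B3 M7 untreated
  R7 @ bar4.0: F4->B3 leap 6st
  R2 @ bar6.0: D3/A3 P5 -> G3/G4 P8 similar
  R7 @ bar6.0: F3->E4 leap 11st
  R7 @ bar6.0: A3->G4 leap 10st
  R8 @ bar6.0: penult P8 not 3rd/6th
  R6 @ bar7.3: closes on M3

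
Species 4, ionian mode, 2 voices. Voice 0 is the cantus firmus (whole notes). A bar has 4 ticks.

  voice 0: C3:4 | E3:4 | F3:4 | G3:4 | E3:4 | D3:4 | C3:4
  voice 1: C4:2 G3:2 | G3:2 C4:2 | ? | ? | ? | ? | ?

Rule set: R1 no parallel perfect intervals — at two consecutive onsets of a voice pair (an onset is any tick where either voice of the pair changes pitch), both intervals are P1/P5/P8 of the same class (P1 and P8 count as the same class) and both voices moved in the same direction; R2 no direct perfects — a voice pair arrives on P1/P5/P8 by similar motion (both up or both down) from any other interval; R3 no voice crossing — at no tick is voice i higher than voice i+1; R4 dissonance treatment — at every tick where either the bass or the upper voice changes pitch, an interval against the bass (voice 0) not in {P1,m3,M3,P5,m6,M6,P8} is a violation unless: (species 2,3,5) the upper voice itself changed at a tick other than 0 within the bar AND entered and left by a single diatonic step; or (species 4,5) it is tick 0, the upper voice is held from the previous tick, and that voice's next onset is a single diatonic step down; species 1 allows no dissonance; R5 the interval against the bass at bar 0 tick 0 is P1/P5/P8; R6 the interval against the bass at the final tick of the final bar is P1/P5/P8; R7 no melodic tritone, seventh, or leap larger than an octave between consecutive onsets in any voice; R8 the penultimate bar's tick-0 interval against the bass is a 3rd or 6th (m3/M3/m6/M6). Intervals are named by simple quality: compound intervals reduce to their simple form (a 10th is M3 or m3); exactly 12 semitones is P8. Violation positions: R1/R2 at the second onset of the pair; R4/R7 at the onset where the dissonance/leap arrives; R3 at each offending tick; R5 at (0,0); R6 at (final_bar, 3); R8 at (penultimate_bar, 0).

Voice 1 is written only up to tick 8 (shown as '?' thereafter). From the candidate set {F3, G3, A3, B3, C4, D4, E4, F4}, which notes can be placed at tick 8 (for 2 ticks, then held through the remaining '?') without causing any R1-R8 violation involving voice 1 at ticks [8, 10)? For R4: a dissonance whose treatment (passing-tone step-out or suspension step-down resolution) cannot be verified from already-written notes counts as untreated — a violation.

F3: legal
G3: violates R4
A3: legal
B3: violates R4
C4: legal
D4: legal
E4: violates R4
F4: violates R2

{A3, C4, D4, F3}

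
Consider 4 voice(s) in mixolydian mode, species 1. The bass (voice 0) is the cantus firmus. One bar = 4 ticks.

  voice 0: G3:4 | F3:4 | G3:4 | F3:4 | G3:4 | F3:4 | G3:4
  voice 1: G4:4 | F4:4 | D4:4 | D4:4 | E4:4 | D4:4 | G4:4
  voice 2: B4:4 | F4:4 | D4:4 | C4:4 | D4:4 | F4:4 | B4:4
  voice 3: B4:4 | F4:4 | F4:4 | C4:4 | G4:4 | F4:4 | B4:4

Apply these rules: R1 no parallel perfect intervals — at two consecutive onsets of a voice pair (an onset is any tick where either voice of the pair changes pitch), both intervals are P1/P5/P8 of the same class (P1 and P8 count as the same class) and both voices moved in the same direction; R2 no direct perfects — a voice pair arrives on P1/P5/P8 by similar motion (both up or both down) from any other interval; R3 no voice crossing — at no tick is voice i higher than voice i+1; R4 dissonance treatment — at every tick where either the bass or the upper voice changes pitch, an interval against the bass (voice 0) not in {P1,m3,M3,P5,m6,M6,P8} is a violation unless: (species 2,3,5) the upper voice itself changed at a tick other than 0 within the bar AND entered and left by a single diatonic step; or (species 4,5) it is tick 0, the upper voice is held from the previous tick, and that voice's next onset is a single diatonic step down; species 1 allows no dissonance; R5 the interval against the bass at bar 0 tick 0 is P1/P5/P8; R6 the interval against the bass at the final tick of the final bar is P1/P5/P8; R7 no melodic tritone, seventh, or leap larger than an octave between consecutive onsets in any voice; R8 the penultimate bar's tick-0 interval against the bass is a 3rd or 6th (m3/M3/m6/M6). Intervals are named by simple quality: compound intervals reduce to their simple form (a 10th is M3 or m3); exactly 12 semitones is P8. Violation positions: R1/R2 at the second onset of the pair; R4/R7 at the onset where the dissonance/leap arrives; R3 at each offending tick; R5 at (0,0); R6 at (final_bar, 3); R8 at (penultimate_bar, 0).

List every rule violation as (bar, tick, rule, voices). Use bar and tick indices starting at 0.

(0, 0, R5, (0, 2))
(0, 0, R5, (0, 3))
(1, 0, R1, (0, 1))
(1, 0, R1, (2, 3))
(1, 0, R2, (0, 2))
(1, 0, R2, (0, 3))
(1, 0, R2, (1, 2))
(1, 0, R2, (1, 3))
(1, 0, R7, (2,))
(1, 0, R7, (3,))
(2, 0, R1, (1, 2))
(2, 0, R4, (0, 3))
(3, 0, R1, (0, 2))
(3, 0, R2, (0, 3))
(3, 0, R2, (2, 3))
(3, 0, R3, (1, 2))
(3, 1, R3, (1, 2))
(3, 2, R3, (1, 2))
(3, 3, R3, (1, 2))
(4, 0, R1, (0, 2))
(4, 0, R2, (0, 3))
(4, 0, R3, (1, 2))
(4, 1, R3, (1, 2))
(4, 2, R3, (1, 2))
(4, 3, R3, (1, 2))
(5, 0, R1, (0, 3))
(5, 0, R8, (0, 2))
(5, 0, R8, (0, 3))
(6, 0, R1, (2, 3))
(6, 0, R2, (0, 1))
(6, 0, R7, (2,))
(6, 0, R7, (3,))
(6, 3, R6, (0, 2))
(6, 3, R6, (0, 3))

bar 0: v0=G3 v1=G4 v2=B4 v3=B4 downbeat M3
bar 1: v0=F3 v1=F4 v2=F4 v3=F4 downbeat P8
bar 2: v0=G3 v1=D4 v2=D4 v3=F4 downbeat m7
bar 3: v0=F3 v1=D4 v2=C4 v3=C4 downbeat P5
bar 4: v0=G3 v1=E4 v2=D4 v3=G4 downbeat P8
bar 5: v0=F3 v1=D4 v2=F4 v3=F4 downbeat P8
bar 6: v0=G3 v1=G4 v2=B4 v3=B4 downbeat M3
  -> R5 @ bar 0 tick 0 v(0, 2): opens on M3
  -> R5 @ bar 0 tick 0 v(0, 3): opens on M3
  -> R1 @ bar 1 tick 0 v(0, 1): G3/G4 P8 -> F3/F4 P8 similar
  -> R1 @ bar 1 tick 0 v(2, 3): B4/B4 P1 -> F4/F4 P1 similar
  -> R2 @ bar 1 tick 0 v(0, 2): G3/B4 M3 -> F3/F4 P8 similar
  -> R2 @ bar 1 tick 0 v(0, 3): G3/B4 M3 -> F3/F4 P8 similar
  -> R2 @ bar 1 tick 0 v(1, 2): G4/B4 M3 -> F4/F4 P1 similar
  -> R2 @ bar 1 tick 0 v(1, 3): G4/B4 M3 -> F4/F4 P1 similar
  -> R7 @ bar 1 tick 0 v(2,): B4->F4 leap 6st
  -> R7 @ bar 1 tick 0 v(3,): B4->F4 leap 6st
  -> R1 @ bar 2 tick 0 v(1, 2): F4/F4 P1 -> D4/D4 P1 similar
  -> R4 @ bar 2 tick 0 v(0, 3): G3/F4 m7 untreated
  -> R1 @ bar 3 tick 0 v(0, 2): G3/D4 P5 -> F3/C4 P5 similar
  -> R2 @ bar 3 tick 0 v(0, 3): G3/F4 m7 -> F3/C4 P5 similar
  -> R2 @ bar 3 tick 0 v(2, 3): D4/F4 m3 -> C4/C4 P1 similar
  -> R3 @ bar 3 tick 0 v(1, 2): D4 above C4
  -> R3 @ bar 3 tick 1 v(1, 2): D4 above C4
  -> R3 @ bar 3 tick 2 v(1, 2): D4 above C4
  -> R3 @ bar 3 tick 3 v(1, 2): D4 above C4
  -> R1 @ bar 4 tick 0 v(0, 2): F3/C4 P5 -> G3/D4 P5 similar
  -> R2 @ bar 4 tick 0 v(0, 3): F3/C4 P5 -> G3/G4 P8 similar
  -> R3 @ bar 4 tick 0 v(1, 2): E4 above D4
  -> R3 @ bar 4 tick 1 v(1, 2): E4 above D4
  -> R3 @ bar 4 tick 2 v(1, 2): E4 above D4
  -> R3 @ bar 4 tick 3 v(1, 2): E4 above D4
  -> R1 @ bar 5 tick 0 v(0, 3): G3/G4 P8 -> F3/F4 P8 similar
  -> R8 @ bar 5 tick 0 v(0, 2): penult P8 not 3rd/6th
  -> R8 @ bar 5 tick 0 v(0, 3): penult P8 not 3rd/6th
  -> R1 @ bar 6 tick 0 v(2, 3): F4/F4 P1 -> B4/B4 P1 similar
  -> R2 @ bar 6 tick 0 v(0, 1): F3/D4 M6 -> G3/G4 P8 similar
  -> R7 @ bar 6 tick 0 v(2,): F4->B4 leap 6st
  -> R7 @ bar 6 tick 0 v(3,): F4->B4 leap 6st
  -> R6 @ bar 6 tick 3 v(0, 2): closes on M3
  -> R6 @ bar 6 tick 3 v(0, 3): closes on M3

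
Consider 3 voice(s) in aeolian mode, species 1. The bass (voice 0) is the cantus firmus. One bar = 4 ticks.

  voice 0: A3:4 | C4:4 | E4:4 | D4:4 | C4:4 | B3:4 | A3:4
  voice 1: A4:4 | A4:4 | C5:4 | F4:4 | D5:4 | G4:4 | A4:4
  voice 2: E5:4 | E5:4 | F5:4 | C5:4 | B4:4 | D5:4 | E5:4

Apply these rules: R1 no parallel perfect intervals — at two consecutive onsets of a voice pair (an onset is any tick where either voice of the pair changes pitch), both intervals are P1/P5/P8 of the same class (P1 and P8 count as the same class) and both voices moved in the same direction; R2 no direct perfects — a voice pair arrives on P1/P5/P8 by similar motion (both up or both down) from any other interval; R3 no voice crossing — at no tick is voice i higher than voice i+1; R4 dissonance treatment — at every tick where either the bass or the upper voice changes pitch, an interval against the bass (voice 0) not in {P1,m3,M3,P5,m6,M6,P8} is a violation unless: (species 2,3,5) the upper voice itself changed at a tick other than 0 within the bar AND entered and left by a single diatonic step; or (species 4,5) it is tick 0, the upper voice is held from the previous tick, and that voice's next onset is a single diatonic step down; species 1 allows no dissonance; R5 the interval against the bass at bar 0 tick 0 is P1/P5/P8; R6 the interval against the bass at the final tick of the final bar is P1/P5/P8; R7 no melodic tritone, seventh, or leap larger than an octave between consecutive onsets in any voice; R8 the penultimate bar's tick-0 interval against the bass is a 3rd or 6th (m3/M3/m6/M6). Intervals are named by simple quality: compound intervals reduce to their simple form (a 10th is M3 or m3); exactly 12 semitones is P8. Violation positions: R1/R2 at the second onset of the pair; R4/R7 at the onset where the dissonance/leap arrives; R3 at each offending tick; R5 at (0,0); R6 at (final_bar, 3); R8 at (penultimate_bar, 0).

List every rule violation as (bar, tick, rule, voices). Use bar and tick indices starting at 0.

(2, 0, R4, (0, 2))
(3, 0, R2, (1, 2))
(3, 0, R4, (0, 2))
(4, 0, R3, (1, 2))
(4, 0, R4, (0, 1))
(4, 0, R4, (0, 2))
(4, 1, R3, (1, 2))
(4, 2, R3, (1, 2))
(4, 3, R3, (1, 2))
(6, 0, R1, (1, 2))

bar 0: v0=A3 v1=A4 v2=E5 downbeat P5
bar 1: v0=C4 v1=A4 v2=E5 downbeat M3
bar 2: v0=E4 v1=C5 v2=F5 downbeat m2
bar 3: v0=D4 v1=F4 v2=C5 downbeat m7
bar 4: v0=C4 v1=D5 v2=B4 downbeat M7
bar 5: v0=B3 v1=G4 v2=D5 downbeat m3
bar 6: v0=A3 v1=A4 v2=E5 downbeat P5
  -> R4 @ bar 2 tick 0 v(0, 2): E4/F5 m2 untreated
  -> R2 @ bar 3 tick 0 v(1, 2): C5/F5 P4 -> F4/C5 P5 similar
  -> R4 @ bar 3 tick 0 v(0, 2): D4/C5 m7 untreated
  -> R3 @ bar 4 tick 0 v(1, 2): D5 above B4
  -> R4 @ bar 4 tick 0 v(0, 1): C4/D5 M2 untreated
  -> R4 @ bar 4 tick 0 v(0, 2): C4/B4 M7 untreated
  -> R3 @ bar 4 tick 1 v(1, 2): D5 above B4
  -> R3 @ bar 4 tick 2 v(1, 2): D5 above B4
  -> R3 @ bar 4 tick 3 v(1, 2): D5 above B4
  -> R1 @ bar 6 tick 0 v(1, 2): G4/D5 P5 -> A4/E5 P5 similar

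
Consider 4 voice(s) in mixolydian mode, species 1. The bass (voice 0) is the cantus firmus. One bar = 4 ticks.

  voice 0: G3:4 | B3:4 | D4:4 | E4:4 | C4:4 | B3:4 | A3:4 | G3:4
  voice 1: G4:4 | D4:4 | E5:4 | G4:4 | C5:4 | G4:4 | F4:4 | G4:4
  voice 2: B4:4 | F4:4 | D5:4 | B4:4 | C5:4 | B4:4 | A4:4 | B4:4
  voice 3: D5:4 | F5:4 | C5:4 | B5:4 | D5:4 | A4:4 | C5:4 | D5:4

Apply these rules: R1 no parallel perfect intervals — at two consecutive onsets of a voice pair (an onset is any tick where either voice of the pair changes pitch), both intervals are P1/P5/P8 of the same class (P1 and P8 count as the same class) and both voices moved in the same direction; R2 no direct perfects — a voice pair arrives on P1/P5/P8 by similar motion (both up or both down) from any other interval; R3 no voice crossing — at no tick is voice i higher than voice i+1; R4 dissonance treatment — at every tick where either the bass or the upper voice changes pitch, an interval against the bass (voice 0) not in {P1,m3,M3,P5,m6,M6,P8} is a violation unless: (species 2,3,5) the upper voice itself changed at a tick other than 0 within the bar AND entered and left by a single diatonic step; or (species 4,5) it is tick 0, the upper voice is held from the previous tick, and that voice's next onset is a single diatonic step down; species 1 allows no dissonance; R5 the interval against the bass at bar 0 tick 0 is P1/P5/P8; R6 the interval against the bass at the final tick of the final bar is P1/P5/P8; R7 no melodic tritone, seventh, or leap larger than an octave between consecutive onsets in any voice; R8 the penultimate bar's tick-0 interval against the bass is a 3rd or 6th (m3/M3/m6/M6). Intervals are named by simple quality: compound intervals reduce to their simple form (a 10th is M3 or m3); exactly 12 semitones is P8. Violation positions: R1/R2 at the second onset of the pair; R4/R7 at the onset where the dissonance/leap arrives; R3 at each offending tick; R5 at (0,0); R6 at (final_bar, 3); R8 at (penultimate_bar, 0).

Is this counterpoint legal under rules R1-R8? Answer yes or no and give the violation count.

No (30 violations)

bar 0: v0=G3 v1=G4 v2=B4 v3=D5 (P5)
bar 1: v0=B3 v1=D4 v2=F4 v3=F5 (TT)
bar 2: v0=D4 v1=E5 v2=D5 v3=C5 (m7)
bar 3: v0=E4 v1=G4 v2=B4 v3=B5 (P5)
bar 4: v0=C4 v1=C5 v2=C5 v3=D5 (M2)
bar 5: v0=B3 v1=G4 v2=B4 v3=A4 (m7)
bar 6: v0=A3 v1=F4 v2=A4 v3=C5 (m3)
bar 7: v0=G3 v1=G4 v2=B4 v3=D5 (P5)
  R5 @ bar0.0: opens on M3
  R4 @ bar1.0: B3/F4 TT untreated
  R4 @ bar1.0: B3/F5 TT untreated
  R7 @ bar1.0: B4->F4 leap 6st
  R2 @ bar2.0: B3/F4 TT -> D4/D5 P8 similar
  R3 @ bar2.0: E5 above D5
  R3 @ bar2.0: D5 above C5
  R4 @ bar2.0: D4/E5 M2 untreated
  R4 @ bar2.0: D4/C5 m7 untreated
  R7 @ bar2.0: D4->E5 leap 14st
  R3 @ bar2.1: E5 above D5
  R3 @ bar2.1: D5 above C5
  R3 @ bar2.2: E5 above D5
  R3 @ bar2.2: D5 above C5
  R3 @ bar2.3: E5 above D5
  R3 @ bar2.3: D5 above C5
  R2 @ bar3.0: D4/C5 m7 -> E4/B5 P5 similar
  R7 @ bar3.0: C5->B5 leap 11st
  R2 @ bar4.0: G4/B4 M3 -> C5/C5 P1 similar
  R4 @ bar4.0: C4/D5 M2 untreated
  R1 @ bar5.0: C4/C5 P8 -> B3/B4 P8 similar
  R3 @ bar5.0: B4 above A4
  R4 @ bar5.0: B3/A4 m7 untreated
  R3 @ bar5.1: B4 above A4
  R3 @ bar5.2: B4 above A4
  R3 @ bar5.3: B4 above A4
  R1 @ bar6.0: B3/B4 P8 -> A3/A4 P8 similar
  R8 @ bar6.0: penult P8 not 3rd/6th
  R1 @ bar7.0: F4/C5 P5 -> G4/D5 P5 similar
  R6 @ bar7.3: closes on M3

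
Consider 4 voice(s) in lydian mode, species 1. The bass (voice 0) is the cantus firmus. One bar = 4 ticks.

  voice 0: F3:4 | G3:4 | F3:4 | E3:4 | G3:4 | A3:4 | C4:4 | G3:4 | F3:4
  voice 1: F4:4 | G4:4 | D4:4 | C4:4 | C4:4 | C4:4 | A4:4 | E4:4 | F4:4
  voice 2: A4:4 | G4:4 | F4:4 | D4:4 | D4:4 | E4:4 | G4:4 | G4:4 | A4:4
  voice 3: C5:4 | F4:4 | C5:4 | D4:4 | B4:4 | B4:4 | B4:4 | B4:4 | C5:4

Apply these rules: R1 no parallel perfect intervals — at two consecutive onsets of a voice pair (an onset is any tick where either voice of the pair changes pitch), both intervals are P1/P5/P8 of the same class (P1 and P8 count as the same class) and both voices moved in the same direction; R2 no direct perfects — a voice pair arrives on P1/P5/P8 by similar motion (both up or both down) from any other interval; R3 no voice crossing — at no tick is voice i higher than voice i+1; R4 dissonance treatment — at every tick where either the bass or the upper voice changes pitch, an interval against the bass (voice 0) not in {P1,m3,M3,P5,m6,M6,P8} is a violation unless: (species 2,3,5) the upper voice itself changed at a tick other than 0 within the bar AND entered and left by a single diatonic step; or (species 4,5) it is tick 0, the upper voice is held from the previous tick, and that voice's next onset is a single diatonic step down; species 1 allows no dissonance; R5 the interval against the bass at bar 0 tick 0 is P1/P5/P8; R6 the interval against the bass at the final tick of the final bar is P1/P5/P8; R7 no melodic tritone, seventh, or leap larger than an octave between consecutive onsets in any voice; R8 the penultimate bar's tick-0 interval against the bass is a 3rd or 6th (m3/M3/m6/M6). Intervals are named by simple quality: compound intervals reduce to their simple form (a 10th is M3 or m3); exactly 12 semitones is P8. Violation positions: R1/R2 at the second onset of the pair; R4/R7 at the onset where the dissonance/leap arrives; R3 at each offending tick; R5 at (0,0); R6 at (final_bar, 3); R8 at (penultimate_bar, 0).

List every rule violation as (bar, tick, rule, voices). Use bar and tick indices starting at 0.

(0, 0, R5, (0, 2))
(1, 0, R1, (0, 1))
(1, 0, R3, (2, 3))
(1, 0, R4, (0, 3))
(1, 1, R3, (2, 3))
(1, 2, R3, (2, 3))
(1, 3, R3, (2, 3))
(2, 0, R1, (0, 2))
(3, 0, R2, (2, 3))
(3, 0, R4, (0, 2))
(3, 0, R4, (0, 3))
(3, 0, R7, (3,))
(4, 0, R4, (0, 1))
(5, 0, R1, (0, 2))
(5, 0, R4, (0, 3))
(6, 0, R1, (0, 2))
(6, 0, R3, (1, 2))
(6, 0, R4, (0, 3))
(6, 1, R3, (1, 2))
(6, 2, R3, (1, 2))
(6, 3, R3, (1, 2))
(7, 0, R8, (0, 2))
(8, 0, R1, (1, 3))
(8, 3, R6, (0, 2))

bar 0: v0=F3 v1=F4 v2=A4 v3=C5 downbeat P5
bar 1: v0=G3 v1=G4 v2=G4 v3=F4 downbeat m7
bar 2: v0=F3 v1=D4 v2=F4 v3=C5 downbeat P5
bar 3: v0=E3 v1=C4 v2=D4 v3=D4 downbeat m7
bar 4: v0=G3 v1=C4 v2=D4 v3=B4 downbeat M3
bar 5: v0=A3 v1=C4 v2=E4 v3=B4 downbeat M2
bar 6: v0=C4 v1=A4 v2=G4 v3=B4 downbeat M7
bar 7: v0=G3 v1=E4 v2=G4 v3=B4 downbeat M3
bar 8: v0=F3 v1=F4 v2=A4 v3=C5 downbeat P5
  -> R5 @ bar 0 tick 0 v(0, 2): opens on M3
  -> R1 @ bar 1 tick 0 v(0, 1): F3/F4 P8 -> G3/G4 P8 similar
  -> R3 @ bar 1 tick 0 v(2, 3): G4 above F4
  -> R4 @ bar 1 tick 0 v(0, 3): G3/F4 m7 untreated
  -> R3 @ bar 1 tick 1 v(2, 3): G4 above F4
  -> R3 @ bar 1 tick 2 v(2, 3): G4 above F4
  -> R3 @ bar 1 tick 3 v(2, 3): G4 above F4
  -> R1 @ bar 2 tick 0 v(0, 2): G3/G4 P8 -> F3/F4 P8 similar
  -> R2 @ bar 3 tick 0 v(2, 3): F4/C5 P5 -> D4/D4 P1 similar
  -> R4 @ bar 3 tick 0 v(0, 2): E3/D4 m7 untreated
  -> R4 @ bar 3 tick 0 v(0, 3): E3/D4 m7 untreated
  -> R7 @ bar 3 tick 0 v(3,): C5->D4 leap 10st
  -> R4 @ bar 4 tick 0 v(0, 1): G3/C4 P4 untreated
  -> R1 @ bar 5 tick 0 v(0, 2): G3/D4 P5 -> A3/E4 P5 similar
  -> R4 @ bar 5 tick 0 v(0, 3): A3/B4 M2 untreated
  -> R1 @ bar 6 tick 0 v(0, 2): A3/E4 P5 -> C4/G4 P5 similar
  -> R3 @ bar 6 tick 0 v(1, 2): A4 above G4
  -> R4 @ bar 6 tick 0 v(0, 3): C4/B4 M7 untreated
  -> R3 @ bar 6 tick 1 v(1, 2): A4 above G4
  -> R3 @ bar 6 tick 2 v(1, 2): A4 above G4
  -> R3 @ bar 6 tick 3 v(1, 2): A4 above G4
  -> R8 @ bar 7 tick 0 v(0, 2): penult P8 not 3rd/6th
  -> R1 @ bar 8 tick 0 v(1, 3): E4/B4 P5 -> F4/C5 P5 similar
  -> R6 @ bar 8 tick 3 v(0, 2): closes on M3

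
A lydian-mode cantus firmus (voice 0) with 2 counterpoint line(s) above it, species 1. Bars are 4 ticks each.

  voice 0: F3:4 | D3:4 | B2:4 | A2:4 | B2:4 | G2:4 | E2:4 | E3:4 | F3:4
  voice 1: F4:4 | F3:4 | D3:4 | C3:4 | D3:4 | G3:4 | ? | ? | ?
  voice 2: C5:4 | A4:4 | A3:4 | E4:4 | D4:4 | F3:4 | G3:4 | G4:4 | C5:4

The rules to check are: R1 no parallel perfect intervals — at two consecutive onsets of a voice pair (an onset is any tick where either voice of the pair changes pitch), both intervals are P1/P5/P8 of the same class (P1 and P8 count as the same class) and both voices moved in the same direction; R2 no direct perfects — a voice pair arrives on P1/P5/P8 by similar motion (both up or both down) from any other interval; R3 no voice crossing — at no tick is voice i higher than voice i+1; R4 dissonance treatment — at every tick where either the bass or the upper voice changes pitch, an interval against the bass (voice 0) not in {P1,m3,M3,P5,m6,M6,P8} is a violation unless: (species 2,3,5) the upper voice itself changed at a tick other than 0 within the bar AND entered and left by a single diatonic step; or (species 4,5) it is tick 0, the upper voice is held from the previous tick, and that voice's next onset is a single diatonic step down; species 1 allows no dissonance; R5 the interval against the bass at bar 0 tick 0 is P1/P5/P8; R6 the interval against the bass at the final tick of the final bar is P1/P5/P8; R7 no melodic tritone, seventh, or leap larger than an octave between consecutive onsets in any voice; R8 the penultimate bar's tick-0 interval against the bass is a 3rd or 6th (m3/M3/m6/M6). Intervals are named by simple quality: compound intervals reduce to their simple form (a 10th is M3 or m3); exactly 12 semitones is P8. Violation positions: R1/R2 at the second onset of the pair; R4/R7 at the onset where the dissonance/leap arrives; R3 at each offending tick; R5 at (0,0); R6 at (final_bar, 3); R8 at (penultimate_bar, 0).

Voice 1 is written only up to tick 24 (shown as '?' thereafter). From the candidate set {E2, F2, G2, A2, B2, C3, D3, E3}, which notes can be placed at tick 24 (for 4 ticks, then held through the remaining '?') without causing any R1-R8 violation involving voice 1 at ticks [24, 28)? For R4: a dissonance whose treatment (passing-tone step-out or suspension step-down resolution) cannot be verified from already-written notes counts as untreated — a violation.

{C3, G2}

E2: violates R1,R7
F2: violates R4,R7
G2: legal
A2: violates R4,R7
B2: violates R2
C3: legal
D3: violates R4
E3: violates R1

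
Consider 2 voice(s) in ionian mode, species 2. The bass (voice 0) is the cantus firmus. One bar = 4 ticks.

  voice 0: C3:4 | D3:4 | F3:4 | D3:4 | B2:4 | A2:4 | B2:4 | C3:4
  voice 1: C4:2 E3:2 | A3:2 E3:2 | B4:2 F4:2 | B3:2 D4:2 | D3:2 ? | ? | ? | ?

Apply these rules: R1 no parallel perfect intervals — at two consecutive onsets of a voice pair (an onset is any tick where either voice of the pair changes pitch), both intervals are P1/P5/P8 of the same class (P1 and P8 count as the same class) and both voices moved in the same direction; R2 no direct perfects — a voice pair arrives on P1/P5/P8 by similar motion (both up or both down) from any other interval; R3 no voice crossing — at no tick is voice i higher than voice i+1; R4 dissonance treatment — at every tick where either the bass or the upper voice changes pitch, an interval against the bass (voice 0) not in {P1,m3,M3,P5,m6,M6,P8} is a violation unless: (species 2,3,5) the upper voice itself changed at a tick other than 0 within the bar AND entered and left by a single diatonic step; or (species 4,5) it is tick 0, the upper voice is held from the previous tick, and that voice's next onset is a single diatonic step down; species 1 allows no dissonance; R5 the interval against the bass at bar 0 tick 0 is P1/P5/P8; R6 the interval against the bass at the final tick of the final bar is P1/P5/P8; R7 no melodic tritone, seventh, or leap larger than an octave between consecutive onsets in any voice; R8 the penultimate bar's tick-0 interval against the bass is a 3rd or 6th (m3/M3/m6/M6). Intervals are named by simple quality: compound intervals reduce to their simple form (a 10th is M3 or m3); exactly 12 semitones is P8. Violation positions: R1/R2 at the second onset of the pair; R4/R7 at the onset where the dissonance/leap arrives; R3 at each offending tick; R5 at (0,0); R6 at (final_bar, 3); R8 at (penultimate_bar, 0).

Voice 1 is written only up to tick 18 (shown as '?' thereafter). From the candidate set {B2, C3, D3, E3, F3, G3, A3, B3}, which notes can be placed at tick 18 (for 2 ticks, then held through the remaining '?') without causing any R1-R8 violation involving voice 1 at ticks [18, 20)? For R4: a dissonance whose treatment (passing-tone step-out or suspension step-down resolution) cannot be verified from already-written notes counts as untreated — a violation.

{B2, B3, D3, G3}

B2: legal
C3: violates R4
D3: legal
E3: violates R4
F3: violates R4
G3: legal
A3: violates R4
B3: legal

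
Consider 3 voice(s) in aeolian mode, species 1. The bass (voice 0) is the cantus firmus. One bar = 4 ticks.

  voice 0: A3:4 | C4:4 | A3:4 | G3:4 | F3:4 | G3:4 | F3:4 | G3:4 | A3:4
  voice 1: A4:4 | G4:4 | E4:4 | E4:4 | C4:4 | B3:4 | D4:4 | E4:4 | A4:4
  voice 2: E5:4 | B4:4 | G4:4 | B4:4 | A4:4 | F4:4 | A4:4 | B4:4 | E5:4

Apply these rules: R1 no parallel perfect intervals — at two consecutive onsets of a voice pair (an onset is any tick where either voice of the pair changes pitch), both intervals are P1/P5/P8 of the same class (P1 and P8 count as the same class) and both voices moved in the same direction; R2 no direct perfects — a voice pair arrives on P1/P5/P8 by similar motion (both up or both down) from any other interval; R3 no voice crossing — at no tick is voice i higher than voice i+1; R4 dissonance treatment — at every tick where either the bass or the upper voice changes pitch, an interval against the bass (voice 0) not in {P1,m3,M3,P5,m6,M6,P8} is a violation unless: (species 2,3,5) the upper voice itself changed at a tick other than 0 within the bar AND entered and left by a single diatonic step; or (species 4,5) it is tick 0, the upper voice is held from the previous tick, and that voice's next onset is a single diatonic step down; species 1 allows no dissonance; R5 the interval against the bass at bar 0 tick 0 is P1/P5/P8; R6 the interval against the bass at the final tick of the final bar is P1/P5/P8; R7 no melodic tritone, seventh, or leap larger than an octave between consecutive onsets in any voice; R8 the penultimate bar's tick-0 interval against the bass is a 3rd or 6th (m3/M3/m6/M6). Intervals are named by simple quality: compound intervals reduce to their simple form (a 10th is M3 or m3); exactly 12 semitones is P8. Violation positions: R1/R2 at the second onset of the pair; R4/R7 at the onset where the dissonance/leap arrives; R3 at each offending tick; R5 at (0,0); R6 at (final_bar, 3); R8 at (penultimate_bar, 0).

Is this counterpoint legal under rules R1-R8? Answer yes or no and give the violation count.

No (10 violations)

bar 0: v0=A3 v1=A4 v2=E5 (P5)
bar 1: v0=C4 v1=G4 v2=B4 (M7)
bar 2: v0=A3 v1=E4 v2=G4 (m7)
bar 3: v0=G3 v1=E4 v2=B4 (M3)
bar 4: v0=F3 v1=C4 v2=A4 (M3)
bar 5: v0=G3 v1=B3 v2=F4 (m7)
bar 6: v0=F3 v1=D4 v2=A4 (M3)
bar 7: v0=G3 v1=E4 v2=B4 (M3)
bar 8: v0=A3 v1=A4 v2=E5 (P5)
  R4 @ bar1.0: C4/B4 M7 untreated
  R1 @ bar2.0: C4/G4 P5 -> A3/E4 P5 similar
  R4 @ bar2.0: A3/G4 m7 untreated
  R2 @ bar4.0: G3/E4 M6 -> F3/C4 P5 similar
  R4 @ bar5.0: G3/F4 m7 untreated
  R2 @ bar6.0: B3/F4 TT -> D4/A4 P5 similar
  R1 @ bar7.0: D4/A4 P5 -> E4/B4 P5 similar
  R1 @ bar8.0: E4/B4 P5 -> A4/E5 P5 similar
  R2 @ bar8.0: G3/E4 M6 -> A3/A4 P8 similar
  R2 @ bar8.0: G3/B4 M3 -> A3/E5 P5 similar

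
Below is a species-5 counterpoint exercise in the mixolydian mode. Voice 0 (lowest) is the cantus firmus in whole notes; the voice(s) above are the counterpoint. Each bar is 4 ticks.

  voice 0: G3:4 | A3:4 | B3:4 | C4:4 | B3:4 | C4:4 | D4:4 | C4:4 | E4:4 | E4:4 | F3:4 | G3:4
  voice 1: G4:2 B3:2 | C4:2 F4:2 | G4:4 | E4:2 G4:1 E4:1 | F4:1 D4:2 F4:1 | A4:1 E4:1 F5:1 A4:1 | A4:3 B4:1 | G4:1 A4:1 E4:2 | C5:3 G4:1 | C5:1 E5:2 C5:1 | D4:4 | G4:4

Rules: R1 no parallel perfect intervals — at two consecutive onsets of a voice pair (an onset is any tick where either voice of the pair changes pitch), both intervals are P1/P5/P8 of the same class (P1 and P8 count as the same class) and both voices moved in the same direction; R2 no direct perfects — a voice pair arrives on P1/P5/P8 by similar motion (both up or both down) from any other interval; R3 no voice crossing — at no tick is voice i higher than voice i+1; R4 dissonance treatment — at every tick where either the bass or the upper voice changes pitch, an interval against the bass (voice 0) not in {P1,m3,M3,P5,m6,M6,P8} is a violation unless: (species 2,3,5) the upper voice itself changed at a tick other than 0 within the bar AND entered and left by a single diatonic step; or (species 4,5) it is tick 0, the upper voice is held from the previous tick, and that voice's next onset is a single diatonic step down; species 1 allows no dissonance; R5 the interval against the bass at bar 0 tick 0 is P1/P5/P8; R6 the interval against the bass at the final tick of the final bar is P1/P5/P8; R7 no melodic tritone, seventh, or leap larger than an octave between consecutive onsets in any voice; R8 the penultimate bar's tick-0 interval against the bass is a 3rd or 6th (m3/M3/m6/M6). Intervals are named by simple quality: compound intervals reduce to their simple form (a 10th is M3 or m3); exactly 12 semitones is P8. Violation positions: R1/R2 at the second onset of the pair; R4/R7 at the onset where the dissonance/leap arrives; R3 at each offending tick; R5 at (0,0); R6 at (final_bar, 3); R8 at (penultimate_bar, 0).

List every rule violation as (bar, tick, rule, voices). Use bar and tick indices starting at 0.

bar 0: v0=G3 v1=G4 downbeat P8
bar 1: v0=A3 v1=C4 downbeat m3
bar 2: v0=B3 v1=G4 downbeat m6
bar 3: v0=C4 v1=E4 downbeat M3
bar 4: v0=B3 v1=F4 downbeat TT
bar 5: v0=C4 v1=A4 downbeat M6
bar 6: v0=D4 v1=A4 downbeat P5
bar 7: v0=C4 v1=G4 downbeat P5
bar 8: v0=E4 v1=C5 downbeat m6
bar 9: v0=E4 v1=C5 downbeat m6
bar 10: v0=F3 v1=D4 downbeat M6
bar 11: v0=G3 v1=G4 downbeat P8
  -> R4 @ bar 4 tick 0 v(0, 1): B3/F4 TT untreated
  -> R4 @ bar 4 tick 3 v(0, 1): B3/F4 TT untreated
  -> R4 @ bar 5 tick 2 v(0, 1): C4/F5 P4 untreated
  -> R7 @ bar 5 tick 2 v(1,): E4->F5 leap 13st
  -> R2 @ bar 7 tick 0 v(0, 1): D4/B4 M6 -> C4/G4 P5 similar
  -> R7 @ bar 10 tick 0 v(0,): E4->F3 leap 11st
  -> R7 @ bar 10 tick 0 v(1,): C5->D4 leap 10st
  -> R2 @ bar 11 tick 0 v(0, 1): F3/D4 M6 -> G3/G4 P8 similar

(4, 0, R4, (0, 1))
(4, 3, R4, (0, 1))
(5, 2, R4, (0, 1))
(5, 2, R7, (1,))
(7, 0, R2, (0, 1))
(10, 0, R7, (0,))
(10, 0, R7, (1,))
(11, 0, R2, (0, 1))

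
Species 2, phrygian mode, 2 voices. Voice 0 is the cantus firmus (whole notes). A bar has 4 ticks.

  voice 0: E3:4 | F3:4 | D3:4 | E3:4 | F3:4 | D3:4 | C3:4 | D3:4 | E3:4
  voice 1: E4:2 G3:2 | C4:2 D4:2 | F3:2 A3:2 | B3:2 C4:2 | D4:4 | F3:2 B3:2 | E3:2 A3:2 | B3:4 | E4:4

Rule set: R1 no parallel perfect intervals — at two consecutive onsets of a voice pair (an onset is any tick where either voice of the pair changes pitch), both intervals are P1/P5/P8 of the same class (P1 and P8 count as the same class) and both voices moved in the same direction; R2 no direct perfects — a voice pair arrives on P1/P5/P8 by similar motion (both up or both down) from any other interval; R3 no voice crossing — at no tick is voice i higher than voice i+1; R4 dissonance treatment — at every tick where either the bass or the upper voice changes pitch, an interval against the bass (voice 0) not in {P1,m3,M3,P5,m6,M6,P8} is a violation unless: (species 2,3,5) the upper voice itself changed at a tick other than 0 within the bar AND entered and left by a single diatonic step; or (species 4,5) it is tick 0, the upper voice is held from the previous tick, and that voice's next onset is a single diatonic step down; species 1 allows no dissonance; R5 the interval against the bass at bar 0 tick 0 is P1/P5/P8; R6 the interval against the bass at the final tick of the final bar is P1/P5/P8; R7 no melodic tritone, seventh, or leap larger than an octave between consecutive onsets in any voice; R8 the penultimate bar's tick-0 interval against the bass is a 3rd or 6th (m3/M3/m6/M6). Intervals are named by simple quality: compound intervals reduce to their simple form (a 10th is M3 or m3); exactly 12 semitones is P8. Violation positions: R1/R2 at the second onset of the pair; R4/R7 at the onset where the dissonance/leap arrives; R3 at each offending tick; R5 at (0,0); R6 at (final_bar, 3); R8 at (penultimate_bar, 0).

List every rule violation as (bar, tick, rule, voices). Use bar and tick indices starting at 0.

bar 0: v0=E3 v1=E4 downbeat P8
bar 1: v0=F3 v1=C4 downbeat P5
bar 2: v0=D3 v1=F3 downbeat m3
bar 3: v0=E3 v1=B3 downbeat P5
bar 4: v0=F3 v1=D4 downbeat M6
bar 5: v0=D3 v1=F3 downbeat m3
bar 6: v0=C3 v1=E3 downbeat M3
bar 7: v0=D3 v1=B3 downbeat M6
bar 8: v0=E3 v1=E4 downbeat P8
  -> R2 @ bar 1 tick 0 v(0, 1): E3/G3 m3 -> F3/C4 P5 similar
  -> R1 @ bar 3 tick 0 v(0, 1): D3/A3 P5 -> E3/B3 P5 similar
  -> R7 @ bar 5 tick 2 v(1,): F3->B3 leap 6st
  -> R2 @ bar 8 tick 0 v(0, 1): D3/B3 M6 -> E3/E4 P8 similar

(1, 0, R2, (0, 1))
(3, 0, R1, (0, 1))
(5, 2, R7, (1,))
(8, 0, R2, (0, 1))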